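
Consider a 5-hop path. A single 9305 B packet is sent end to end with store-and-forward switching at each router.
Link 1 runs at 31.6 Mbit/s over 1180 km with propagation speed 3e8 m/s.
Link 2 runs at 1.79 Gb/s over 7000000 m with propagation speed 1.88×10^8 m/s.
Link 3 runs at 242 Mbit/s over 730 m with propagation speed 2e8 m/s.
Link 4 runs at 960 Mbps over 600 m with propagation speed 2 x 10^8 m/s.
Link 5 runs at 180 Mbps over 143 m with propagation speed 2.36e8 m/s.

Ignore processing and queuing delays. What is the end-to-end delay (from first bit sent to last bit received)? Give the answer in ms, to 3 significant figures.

44.4 ms

L = 9305 × 8 = 74440 bits.
Transmission delays (L/R per hop): 2.3557, 0.0415866, 0.307603, 0.0775417, 0.413556 ms; sum = 3.19598 ms.
Propagation delays (d/s per hop): 3.93333, 37.234, 0.00365, 0.003, 0.000605932 ms; sum = 41.1746 ms.
End-to-end = 44.4 ms.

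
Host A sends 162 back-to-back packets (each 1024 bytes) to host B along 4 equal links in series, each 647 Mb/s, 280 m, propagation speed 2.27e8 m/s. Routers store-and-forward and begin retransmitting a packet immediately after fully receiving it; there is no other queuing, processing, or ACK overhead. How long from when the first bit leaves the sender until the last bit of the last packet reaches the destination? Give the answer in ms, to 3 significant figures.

2.09 ms

Per-hop transmission t_tx = L/R = 8192/647000000 = 0.0126615 ms.
Per-hop propagation t_prop = 280/227000000 = 0.00123348 ms.
Pipeline fill: first packet needs 4·t_tx to clear all hops; remaining 161 packets each add one t_tx.
Total = (4+162-1)·t_tx + 4·t_prop = 165·0.0126615 + 4·0.00123348 = 2.09 ms.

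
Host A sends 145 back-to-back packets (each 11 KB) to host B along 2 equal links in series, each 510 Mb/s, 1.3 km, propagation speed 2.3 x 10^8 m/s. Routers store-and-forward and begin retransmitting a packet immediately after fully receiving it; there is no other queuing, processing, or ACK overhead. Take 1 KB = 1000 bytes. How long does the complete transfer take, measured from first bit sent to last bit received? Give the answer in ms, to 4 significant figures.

25.20 ms

Per-hop transmission t_tx = L/R = 88000/510000000 = 0.172549 ms.
Per-hop propagation t_prop = 1300/2.3e+08 = 0.00565217 ms.
Pipeline fill: first packet needs 2·t_tx to clear all hops; remaining 144 packets each add one t_tx.
Total = (2+145-1)·t_tx + 2·t_prop = 146·0.172549 + 2·0.00565217 = 25.20 ms.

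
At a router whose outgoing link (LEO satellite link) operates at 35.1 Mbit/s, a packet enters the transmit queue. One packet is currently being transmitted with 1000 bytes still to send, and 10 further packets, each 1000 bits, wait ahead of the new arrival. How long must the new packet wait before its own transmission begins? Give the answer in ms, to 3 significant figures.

Each queued packet: L/R = 1000/35100000 = 0.02849 ms.
10 queued → 0.2849 ms.
Plus remaining 8000 bits of current packet: 0.22792 ms.
Queuing delay = 0.513 ms.

0.513 ms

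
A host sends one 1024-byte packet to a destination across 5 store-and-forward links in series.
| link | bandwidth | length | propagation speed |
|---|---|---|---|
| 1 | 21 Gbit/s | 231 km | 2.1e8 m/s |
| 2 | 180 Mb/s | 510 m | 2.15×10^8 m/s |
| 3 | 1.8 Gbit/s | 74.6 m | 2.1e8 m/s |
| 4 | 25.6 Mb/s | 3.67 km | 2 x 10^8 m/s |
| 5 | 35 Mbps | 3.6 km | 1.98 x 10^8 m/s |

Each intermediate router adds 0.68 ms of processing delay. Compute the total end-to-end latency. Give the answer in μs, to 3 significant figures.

L = 1024 × 8 = 8192 bits.
Transmission delays (L/R per hop): 0.390095, 45.5111, 4.55111, 320, 234.057 μs; sum = 604.509 μs.
Propagation delays (d/s per hop): 1100, 2.37209, 0.355238, 18.35, 18.1818 μs; sum = 1139.26 μs.
Processing at 4 router(s): 4 × 0.68 ms = 2720 μs.
End-to-end = 4460 μs.

4460 μs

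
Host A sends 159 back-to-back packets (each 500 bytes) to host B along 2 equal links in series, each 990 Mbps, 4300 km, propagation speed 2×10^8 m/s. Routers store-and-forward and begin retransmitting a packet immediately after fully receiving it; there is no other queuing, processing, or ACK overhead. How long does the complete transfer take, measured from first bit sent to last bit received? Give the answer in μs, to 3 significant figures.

Per-hop transmission t_tx = L/R = 4000/990000000 = 4.0404 μs.
Per-hop propagation t_prop = 4300000/200000000 = 21500 μs.
Pipeline fill: first packet needs 2·t_tx to clear all hops; remaining 158 packets each add one t_tx.
Total = (2+159-1)·t_tx + 2·t_prop = 160·4.0404 + 2·21500 = 43600 μs.

43600 μs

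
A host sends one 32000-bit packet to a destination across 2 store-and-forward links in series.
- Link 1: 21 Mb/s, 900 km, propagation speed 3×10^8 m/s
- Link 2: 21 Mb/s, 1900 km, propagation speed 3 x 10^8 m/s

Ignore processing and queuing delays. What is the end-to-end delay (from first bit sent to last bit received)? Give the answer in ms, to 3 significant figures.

12.4 ms

Transmission delay per hop = L/R = 32000/21000000 = 1.52381 ms; 2 hops → 3.04762 ms.
Propagation delays (d/s per hop): 3, 6.33333 ms; sum = 9.33333 ms.
End-to-end = 12.4 ms.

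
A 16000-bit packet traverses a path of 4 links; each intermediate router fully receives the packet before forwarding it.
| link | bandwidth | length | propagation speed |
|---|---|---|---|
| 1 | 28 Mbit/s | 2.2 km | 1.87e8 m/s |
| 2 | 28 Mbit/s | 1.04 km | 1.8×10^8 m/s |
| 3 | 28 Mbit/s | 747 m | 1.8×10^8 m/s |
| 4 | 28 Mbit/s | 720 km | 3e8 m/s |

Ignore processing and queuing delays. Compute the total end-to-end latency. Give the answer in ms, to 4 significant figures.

4.707 ms

Transmission delay per hop = L/R = 16000/28000000 = 0.571429 ms; 4 hops → 2.28571 ms.
Propagation delays (d/s per hop): 0.0117647, 0.00577778, 0.00415, 2.4 ms; sum = 2.42169 ms.
End-to-end = 4.707 ms.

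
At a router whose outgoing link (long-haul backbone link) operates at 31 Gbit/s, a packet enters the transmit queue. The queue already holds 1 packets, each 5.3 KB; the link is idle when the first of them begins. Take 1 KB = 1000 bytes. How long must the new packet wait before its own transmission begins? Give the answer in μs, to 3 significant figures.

1.37 μs

Each queued packet: L/R = 42400/31000000000 = 1.36774 μs.
1 queued → 1.36774 μs.
Queuing delay = 1.37 μs.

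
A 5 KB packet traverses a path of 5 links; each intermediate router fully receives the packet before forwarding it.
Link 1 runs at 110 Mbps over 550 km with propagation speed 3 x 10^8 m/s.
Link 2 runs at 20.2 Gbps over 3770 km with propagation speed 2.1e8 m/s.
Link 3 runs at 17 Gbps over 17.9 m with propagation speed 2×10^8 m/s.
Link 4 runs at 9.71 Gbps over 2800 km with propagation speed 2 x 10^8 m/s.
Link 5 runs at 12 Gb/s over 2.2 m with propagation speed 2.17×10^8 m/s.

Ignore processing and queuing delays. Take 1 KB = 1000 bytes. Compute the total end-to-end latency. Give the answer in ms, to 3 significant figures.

L = 40000 bits.
Transmission delays (L/R per hop): 0.363636, 0.0019802, 0.00235294, 0.00411946, 0.00333333 ms; sum = 0.375422 ms.
Propagation delays (d/s per hop): 1.83333, 17.9524, 8.95e-05, 14, 1.01382e-05 ms; sum = 33.7858 ms.
End-to-end = 34.2 ms.

34.2 ms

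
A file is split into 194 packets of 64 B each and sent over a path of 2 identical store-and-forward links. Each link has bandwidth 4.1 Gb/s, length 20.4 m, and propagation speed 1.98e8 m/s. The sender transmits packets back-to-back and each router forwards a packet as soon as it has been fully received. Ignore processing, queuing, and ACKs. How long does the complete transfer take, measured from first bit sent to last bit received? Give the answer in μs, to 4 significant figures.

24.56 μs

Per-hop transmission t_tx = L/R = 512/4.1e+09 = 0.124878 μs.
Per-hop propagation t_prop = 20.4/198000000 = 0.10303 μs.
Pipeline fill: first packet needs 2·t_tx to clear all hops; remaining 193 packets each add one t_tx.
Total = (2+194-1)·t_tx + 2·t_prop = 195·0.124878 + 2·0.10303 = 24.56 μs.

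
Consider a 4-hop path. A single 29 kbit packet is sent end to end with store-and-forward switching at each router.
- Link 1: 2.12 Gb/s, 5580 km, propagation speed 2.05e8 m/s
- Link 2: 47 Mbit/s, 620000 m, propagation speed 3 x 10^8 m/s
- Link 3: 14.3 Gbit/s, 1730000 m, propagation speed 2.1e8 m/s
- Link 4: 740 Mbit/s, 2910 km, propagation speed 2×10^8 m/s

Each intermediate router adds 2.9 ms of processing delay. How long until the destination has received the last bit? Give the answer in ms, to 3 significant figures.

61.4 ms

L = 29000 bits.
Transmission delays (L/R per hop): 0.0136792, 0.617021, 0.00202797, 0.0391892 ms; sum = 0.671918 ms.
Propagation delays (d/s per hop): 27.2195, 2.06667, 8.2381, 14.55 ms; sum = 52.0743 ms.
Processing at 3 router(s): 3 × 2.9 ms = 8.7 ms.
End-to-end = 61.4 ms.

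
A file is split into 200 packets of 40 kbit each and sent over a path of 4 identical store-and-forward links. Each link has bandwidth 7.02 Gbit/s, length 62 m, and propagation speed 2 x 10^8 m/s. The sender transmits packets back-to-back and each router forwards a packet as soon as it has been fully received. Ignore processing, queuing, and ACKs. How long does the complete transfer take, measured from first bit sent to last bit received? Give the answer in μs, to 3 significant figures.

1160 μs

Per-hop transmission t_tx = L/R = 40000/7020000000 = 5.69801 μs.
Per-hop propagation t_prop = 62/200000000 = 0.31 μs.
Pipeline fill: first packet needs 4·t_tx to clear all hops; remaining 199 packets each add one t_tx.
Total = (4+200-1)·t_tx + 4·t_prop = 203·5.69801 + 4·0.31 = 1160 μs.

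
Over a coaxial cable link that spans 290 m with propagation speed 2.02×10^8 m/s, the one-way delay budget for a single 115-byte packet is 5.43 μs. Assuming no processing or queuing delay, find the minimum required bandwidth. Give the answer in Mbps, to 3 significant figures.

L = 920 bits.
Propagation delay = 290 / 202000000 = 1.43564 μs.
Transmission budget = 5.43 − 1.43564 = 3.99436 μs.
R ≥ L / t_tx = 920 bits / 3.99436e-06 s = 230 Mbps.

230 Mbps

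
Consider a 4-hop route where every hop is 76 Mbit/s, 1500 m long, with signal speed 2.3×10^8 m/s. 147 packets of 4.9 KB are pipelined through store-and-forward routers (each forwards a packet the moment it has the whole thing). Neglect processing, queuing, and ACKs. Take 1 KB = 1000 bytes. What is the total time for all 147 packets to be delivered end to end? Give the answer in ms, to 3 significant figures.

Per-hop transmission t_tx = L/R = 39200/76000000 = 0.515789 ms.
Per-hop propagation t_prop = 1500/2.3e+08 = 0.00652174 ms.
Pipeline fill: first packet needs 4·t_tx to clear all hops; remaining 146 packets each add one t_tx.
Total = (4+147-1)·t_tx + 4·t_prop = 150·0.515789 + 4·0.00652174 = 77.4 ms.

77.4 ms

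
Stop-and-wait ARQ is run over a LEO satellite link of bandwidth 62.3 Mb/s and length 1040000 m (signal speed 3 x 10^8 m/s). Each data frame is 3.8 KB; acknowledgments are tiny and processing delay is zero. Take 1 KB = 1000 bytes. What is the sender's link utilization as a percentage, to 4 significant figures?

6.575 %

t_tx = L/R = 30400/62300000 = 0.000487961 s.
t_prop = 1040000/300000000 = 0.00346667 s; RTT = 0.00693333 s.
Cycle = t_tx + RTT = 0.00742129 s.
Utilization = t_tx / cycle = 0.000487961/0.00742129 = 6.575 %.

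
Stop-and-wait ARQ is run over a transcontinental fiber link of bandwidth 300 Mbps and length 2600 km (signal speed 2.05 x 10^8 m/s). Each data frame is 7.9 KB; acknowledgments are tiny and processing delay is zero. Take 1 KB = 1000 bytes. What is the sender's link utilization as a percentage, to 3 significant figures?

0.824 %

t_tx = L/R = 63200/300000000 = 0.000210667 s.
t_prop = 2600000/2.05e+08 = 0.0126829 s; RTT = 0.0253659 s.
Cycle = t_tx + RTT = 0.0255765 s.
Utilization = t_tx / cycle = 0.000210667/0.0255765 = 0.824 %.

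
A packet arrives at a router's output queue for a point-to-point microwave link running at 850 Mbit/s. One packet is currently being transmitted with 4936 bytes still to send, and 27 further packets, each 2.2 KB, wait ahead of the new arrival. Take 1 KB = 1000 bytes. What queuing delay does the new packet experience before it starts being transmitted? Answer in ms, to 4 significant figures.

0.6055 ms

Each queued packet: L/R = 17600/850000000 = 0.0207059 ms.
27 queued → 0.559059 ms.
Plus remaining 39488 bits of current packet: 0.0464565 ms.
Queuing delay = 0.6055 ms.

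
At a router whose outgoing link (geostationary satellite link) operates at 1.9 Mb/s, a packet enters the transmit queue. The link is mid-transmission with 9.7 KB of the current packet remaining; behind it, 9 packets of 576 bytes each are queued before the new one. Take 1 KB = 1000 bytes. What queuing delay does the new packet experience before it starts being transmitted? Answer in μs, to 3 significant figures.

62700 μs

Each queued packet: L/R = 4608/1900000 = 2425.26 μs.
9 queued → 21827.4 μs.
Plus remaining 77600 bits of current packet: 40842.1 μs.
Queuing delay = 62700 μs.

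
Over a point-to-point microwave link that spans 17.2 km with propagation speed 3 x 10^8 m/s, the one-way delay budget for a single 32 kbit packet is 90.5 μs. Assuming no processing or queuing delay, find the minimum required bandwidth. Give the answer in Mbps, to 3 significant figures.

Propagation delay = 17200 / 300000000 = 57.3333 μs.
Transmission budget = 90.5 − 57.3333 = 33.1667 μs.
R ≥ L / t_tx = 32000 bits / 3.31667e-05 s = 965 Mbps.

965 Mbps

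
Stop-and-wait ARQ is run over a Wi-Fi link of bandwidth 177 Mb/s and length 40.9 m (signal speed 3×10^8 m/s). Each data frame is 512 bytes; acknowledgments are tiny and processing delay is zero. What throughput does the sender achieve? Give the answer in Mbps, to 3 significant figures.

175 Mbps

t_tx = L/R = 4096/177000000 = 2.31412e-05 s.
t_prop = 40.9/300000000 = 1.36333e-07 s; RTT = 2.72667e-07 s.
Cycle = t_tx + RTT = 2.34139e-05 s.
Throughput = L / cycle = 4096 / 2.34139e-05 = 175 Mbps.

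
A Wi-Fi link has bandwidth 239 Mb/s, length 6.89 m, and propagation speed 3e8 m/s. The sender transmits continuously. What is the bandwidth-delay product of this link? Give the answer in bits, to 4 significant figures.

5.489 bits

Propagation delay = 6.89 / 300000000 = 2.29667e-08 s.
BDP = R × t_prop = 239000000 × 2.29667e-08 = 5.48903 bits.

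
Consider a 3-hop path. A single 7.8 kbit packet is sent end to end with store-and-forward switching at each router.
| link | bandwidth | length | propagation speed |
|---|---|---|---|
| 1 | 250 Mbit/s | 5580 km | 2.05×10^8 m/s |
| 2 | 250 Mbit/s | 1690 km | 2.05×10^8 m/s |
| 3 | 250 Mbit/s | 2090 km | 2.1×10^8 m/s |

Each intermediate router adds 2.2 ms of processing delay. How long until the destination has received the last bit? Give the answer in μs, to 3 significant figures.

49900 μs

L = 7800 bits.
Transmission delay per hop = L/R = 7800/250000000 = 31.2 μs; 3 hops → 93.6 μs.
Propagation delays (d/s per hop): 27219.5, 8243.9, 9952.38 μs; sum = 45415.8 μs.
Processing at 2 router(s): 2 × 2.2 ms = 4400 μs.
End-to-end = 49900 μs.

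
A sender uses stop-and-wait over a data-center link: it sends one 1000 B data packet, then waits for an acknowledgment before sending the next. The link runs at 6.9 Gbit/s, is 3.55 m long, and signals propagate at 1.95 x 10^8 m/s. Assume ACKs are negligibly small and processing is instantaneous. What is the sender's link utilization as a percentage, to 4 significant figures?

96.96 %

t_tx = L/R = 8000/6900000000 = 1.15942e-06 s.
t_prop = 3.55/195000000 = 1.82051e-08 s; RTT = 3.64103e-08 s.
Cycle = t_tx + RTT = 1.19583e-06 s.
Utilization = t_tx / cycle = 1.15942e-06/1.19583e-06 = 96.96 %.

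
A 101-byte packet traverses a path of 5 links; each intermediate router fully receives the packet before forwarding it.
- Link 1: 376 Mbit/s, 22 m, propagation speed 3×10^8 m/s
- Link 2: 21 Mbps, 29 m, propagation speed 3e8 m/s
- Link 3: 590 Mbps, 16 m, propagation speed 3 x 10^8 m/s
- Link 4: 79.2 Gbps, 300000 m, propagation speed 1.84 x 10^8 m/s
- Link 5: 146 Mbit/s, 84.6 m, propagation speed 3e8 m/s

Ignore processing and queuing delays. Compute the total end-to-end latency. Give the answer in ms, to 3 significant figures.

1.68 ms

L = 101 × 8 = 808 bits.
Transmission delays (L/R per hop): 0.00214894, 0.0384762, 0.00136949, 1.0202e-05, 0.00553425 ms; sum = 0.0475391 ms.
Propagation delays (d/s per hop): 7.33333e-05, 9.66667e-05, 5.33333e-05, 1.63043, 0.000282 ms; sum = 1.63094 ms.
End-to-end = 1.68 ms.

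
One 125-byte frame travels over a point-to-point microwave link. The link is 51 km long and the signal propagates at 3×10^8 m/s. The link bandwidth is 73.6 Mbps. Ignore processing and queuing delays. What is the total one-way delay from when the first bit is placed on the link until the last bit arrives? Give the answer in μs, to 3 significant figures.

L = 125 × 8 = 1000 bits.
Transmission delay = L/R = 1000 / 73600000 = 13.587 μs.
Propagation delay = d/s = 51000 m / 300000000 m/s = 170 μs.
Total = 184 μs.

184 μs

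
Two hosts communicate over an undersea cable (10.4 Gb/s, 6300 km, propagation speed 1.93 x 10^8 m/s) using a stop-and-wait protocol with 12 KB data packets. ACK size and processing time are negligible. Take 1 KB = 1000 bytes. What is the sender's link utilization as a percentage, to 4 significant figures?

0.01414 %

t_tx = L/R = 96000/10400000000 = 9.23077e-06 s.
t_prop = 6300000/193000000 = 0.0326425 s; RTT = 0.065285 s.
Cycle = t_tx + RTT = 0.0652942 s.
Utilization = t_tx / cycle = 9.23077e-06/0.0652942 = 0.01414 %.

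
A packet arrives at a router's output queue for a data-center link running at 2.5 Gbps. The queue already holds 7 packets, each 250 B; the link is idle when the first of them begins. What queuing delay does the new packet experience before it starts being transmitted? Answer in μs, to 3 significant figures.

Each queued packet: L/R = 2000/2500000000 = 0.8 μs.
7 queued → 5.6 μs.
Queuing delay = 5.60 μs.

5.60 μs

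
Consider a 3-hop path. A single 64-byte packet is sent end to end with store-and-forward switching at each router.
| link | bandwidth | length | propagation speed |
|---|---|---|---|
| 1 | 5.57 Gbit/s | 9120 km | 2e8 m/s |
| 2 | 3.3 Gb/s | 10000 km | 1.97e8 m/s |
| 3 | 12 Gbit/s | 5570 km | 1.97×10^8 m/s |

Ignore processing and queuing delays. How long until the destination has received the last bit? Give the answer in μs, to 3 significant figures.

L = 64 × 8 = 512 bits.
Transmission delays (L/R per hop): 0.091921, 0.155152, 0.0426667 μs; sum = 0.289739 μs.
Propagation delays (d/s per hop): 45600, 50761.4, 28274.1 μs; sum = 124636 μs.
End-to-end = 125000 μs.

125000 μs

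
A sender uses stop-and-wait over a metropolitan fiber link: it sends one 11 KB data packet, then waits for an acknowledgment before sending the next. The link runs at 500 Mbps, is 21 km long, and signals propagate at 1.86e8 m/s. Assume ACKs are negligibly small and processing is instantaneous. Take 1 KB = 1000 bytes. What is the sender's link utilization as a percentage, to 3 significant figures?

t_tx = L/R = 88000/500000000 = 0.000176 s.
t_prop = 21000/186000000 = 0.000112903 s; RTT = 0.000225806 s.
Cycle = t_tx + RTT = 0.000401806 s.
Utilization = t_tx / cycle = 0.000176/0.000401806 = 43.8 %.

43.8 %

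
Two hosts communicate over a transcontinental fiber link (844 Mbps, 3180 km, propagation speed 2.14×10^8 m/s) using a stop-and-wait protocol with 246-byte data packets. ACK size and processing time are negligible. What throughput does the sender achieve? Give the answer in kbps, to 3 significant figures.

66.2 kbps

t_tx = L/R = 1968/844000000 = 2.33175e-06 s.
t_prop = 3180000/214000000 = 0.0148598 s; RTT = 0.0297196 s.
Cycle = t_tx + RTT = 0.029722 s.
Throughput = L / cycle = 1968 / 0.029722 = 66.2 kbps.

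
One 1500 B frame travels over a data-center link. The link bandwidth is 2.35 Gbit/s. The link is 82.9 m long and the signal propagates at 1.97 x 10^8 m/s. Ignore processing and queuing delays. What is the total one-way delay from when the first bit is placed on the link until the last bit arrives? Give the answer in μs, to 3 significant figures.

5.53 μs

L = 1500 × 8 = 12000 bits.
Transmission delay = L/R = 12000 / 2350000000 = 5.10638 μs.
Propagation delay = d/s = 82.9 m / 197000000 m/s = 0.420812 μs.
Total = 5.53 μs.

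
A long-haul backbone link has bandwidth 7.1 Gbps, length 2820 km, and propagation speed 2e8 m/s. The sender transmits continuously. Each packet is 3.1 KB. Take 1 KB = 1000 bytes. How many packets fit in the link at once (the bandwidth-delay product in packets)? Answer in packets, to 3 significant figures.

Propagation delay = 2820000 / 200000000 = 0.0141 s.
BDP = R × t_prop = 7100000000 × 0.0141 = 100110000 bits.
In packets of 24800 bits: 4040 packets.

4040 packets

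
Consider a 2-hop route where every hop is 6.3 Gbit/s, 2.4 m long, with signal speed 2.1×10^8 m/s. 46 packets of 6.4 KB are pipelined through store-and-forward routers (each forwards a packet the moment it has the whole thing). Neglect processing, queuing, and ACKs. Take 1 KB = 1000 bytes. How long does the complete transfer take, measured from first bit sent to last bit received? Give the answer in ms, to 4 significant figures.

Per-hop transmission t_tx = L/R = 51200/6300000000 = 0.00812698 ms.
Per-hop propagation t_prop = 2.4/210000000 = 1.14286e-05 ms.
Pipeline fill: first packet needs 2·t_tx to clear all hops; remaining 45 packets each add one t_tx.
Total = (2+46-1)·t_tx + 2·t_prop = 47·0.00812698 + 2·1.14286e-05 = 0.3820 ms.

0.3820 ms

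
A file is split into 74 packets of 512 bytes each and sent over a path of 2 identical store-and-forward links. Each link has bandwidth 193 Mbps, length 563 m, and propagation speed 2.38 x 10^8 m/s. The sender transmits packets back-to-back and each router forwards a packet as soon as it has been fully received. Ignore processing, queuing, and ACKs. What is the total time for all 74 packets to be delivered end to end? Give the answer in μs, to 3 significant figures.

Per-hop transmission t_tx = L/R = 4096/193000000 = 21.2228 μs.
Per-hop propagation t_prop = 563/238000000 = 2.36555 μs.
Pipeline fill: first packet needs 2·t_tx to clear all hops; remaining 73 packets each add one t_tx.
Total = (2+74-1)·t_tx + 2·t_prop = 75·21.2228 + 2·2.36555 = 1600 μs.

1600 μs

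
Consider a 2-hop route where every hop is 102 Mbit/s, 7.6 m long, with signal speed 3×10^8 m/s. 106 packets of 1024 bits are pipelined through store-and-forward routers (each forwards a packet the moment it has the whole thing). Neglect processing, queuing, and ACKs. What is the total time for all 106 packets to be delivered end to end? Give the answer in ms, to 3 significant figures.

Per-hop transmission t_tx = L/R = 1024/102000000 = 0.0100392 ms.
Per-hop propagation t_prop = 7.6/300000000 = 2.53333e-05 ms.
Pipeline fill: first packet needs 2·t_tx to clear all hops; remaining 105 packets each add one t_tx.
Total = (2+106-1)·t_tx + 2·t_prop = 107·0.0100392 + 2·2.53333e-05 = 1.07 ms.

1.07 ms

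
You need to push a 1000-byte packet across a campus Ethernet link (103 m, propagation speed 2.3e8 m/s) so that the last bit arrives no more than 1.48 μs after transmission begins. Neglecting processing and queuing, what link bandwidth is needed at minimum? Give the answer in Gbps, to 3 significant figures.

L = 8000 bits.
Propagation delay = 103 / 2.3e+08 = 0.447826 μs.
Transmission budget = 1.48 − 0.447826 = 1.03217 μs.
R ≥ L / t_tx = 8000 bits / 1.03217e-06 s = 7.75 Gbps.

7.75 Gbps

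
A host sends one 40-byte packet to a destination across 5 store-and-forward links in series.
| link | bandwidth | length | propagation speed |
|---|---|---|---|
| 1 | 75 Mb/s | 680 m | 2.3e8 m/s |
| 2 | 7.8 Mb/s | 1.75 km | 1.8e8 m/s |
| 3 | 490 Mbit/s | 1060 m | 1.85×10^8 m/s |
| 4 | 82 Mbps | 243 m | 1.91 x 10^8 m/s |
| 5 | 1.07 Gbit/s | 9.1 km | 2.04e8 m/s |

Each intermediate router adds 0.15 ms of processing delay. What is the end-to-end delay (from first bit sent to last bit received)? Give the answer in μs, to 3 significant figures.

714 μs

L = 40 × 8 = 320 bits.
Transmission delays (L/R per hop): 4.26667, 41.0256, 0.653061, 3.90244, 0.299065 μs; sum = 50.1469 μs.
Propagation delays (d/s per hop): 2.95652, 9.72222, 5.72973, 1.27225, 44.6078 μs; sum = 64.2886 μs.
Processing at 4 router(s): 4 × 0.15 ms = 600 μs.
End-to-end = 714 μs.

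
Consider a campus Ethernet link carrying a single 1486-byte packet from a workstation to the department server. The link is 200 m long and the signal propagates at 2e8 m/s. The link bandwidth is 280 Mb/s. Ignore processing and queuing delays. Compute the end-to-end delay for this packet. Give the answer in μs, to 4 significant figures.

43.46 μs

L = 1486 × 8 = 11888 bits.
Transmission delay = L/R = 11888 / 280000000 = 42.4571 μs.
Propagation delay = d/s = 200 m / 200000000 m/s = 1 μs.
Total = 43.46 μs.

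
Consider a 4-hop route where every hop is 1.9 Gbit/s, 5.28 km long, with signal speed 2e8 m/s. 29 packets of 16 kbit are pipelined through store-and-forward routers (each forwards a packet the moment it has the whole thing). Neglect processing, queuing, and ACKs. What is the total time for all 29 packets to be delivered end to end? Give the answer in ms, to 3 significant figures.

Per-hop transmission t_tx = L/R = 16000/1900000000 = 0.00842105 ms.
Per-hop propagation t_prop = 5280/200000000 = 0.0264 ms.
Pipeline fill: first packet needs 4·t_tx to clear all hops; remaining 28 packets each add one t_tx.
Total = (4+29-1)·t_tx + 4·t_prop = 32·0.00842105 + 4·0.0264 = 0.375 ms.

0.375 ms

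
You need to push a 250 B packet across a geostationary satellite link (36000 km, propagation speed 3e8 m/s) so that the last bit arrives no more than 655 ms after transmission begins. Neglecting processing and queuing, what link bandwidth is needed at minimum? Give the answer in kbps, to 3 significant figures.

3.74 kbps

L = 2000 bits.
Propagation delay = 36000000 / 300000000 = 120 ms.
Transmission budget = 655 − 120 = 535 ms.
R ≥ L / t_tx = 2000 bits / 0.535 s = 3.74 kbps.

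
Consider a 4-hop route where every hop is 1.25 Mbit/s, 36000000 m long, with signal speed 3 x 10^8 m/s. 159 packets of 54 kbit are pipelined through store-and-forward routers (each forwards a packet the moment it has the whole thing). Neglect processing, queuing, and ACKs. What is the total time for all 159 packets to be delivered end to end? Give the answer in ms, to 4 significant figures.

Per-hop transmission t_tx = L/R = 54000/1250000 = 43.2 ms.
Per-hop propagation t_prop = 36000000/300000000 = 120 ms.
Pipeline fill: first packet needs 4·t_tx to clear all hops; remaining 158 packets each add one t_tx.
Total = (4+159-1)·t_tx + 4·t_prop = 162·43.2 + 4·120 = 7478 ms.

7478 ms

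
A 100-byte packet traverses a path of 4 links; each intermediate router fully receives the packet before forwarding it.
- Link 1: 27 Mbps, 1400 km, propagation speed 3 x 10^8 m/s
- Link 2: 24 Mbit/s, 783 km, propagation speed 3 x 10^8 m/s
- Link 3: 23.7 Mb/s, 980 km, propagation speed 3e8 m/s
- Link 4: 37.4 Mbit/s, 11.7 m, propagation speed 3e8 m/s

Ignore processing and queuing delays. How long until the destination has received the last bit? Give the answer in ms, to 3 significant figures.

L = 100 × 8 = 800 bits.
Transmission delays (L/R per hop): 0.0296296, 0.0333333, 0.0337553, 0.0213904 ms; sum = 0.118109 ms.
Propagation delays (d/s per hop): 4.66667, 2.61, 3.26667, 3.9e-05 ms; sum = 10.5434 ms.
End-to-end = 10.7 ms.

10.7 ms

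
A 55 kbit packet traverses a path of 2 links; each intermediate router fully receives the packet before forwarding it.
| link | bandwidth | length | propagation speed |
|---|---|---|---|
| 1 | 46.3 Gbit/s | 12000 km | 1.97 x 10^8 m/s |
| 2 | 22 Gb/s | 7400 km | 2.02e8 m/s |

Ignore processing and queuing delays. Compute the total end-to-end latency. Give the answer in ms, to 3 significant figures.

97.6 ms

L = 55000 bits.
Transmission delays (L/R per hop): 0.0011879, 0.0025 ms; sum = 0.0036879 ms.
Propagation delays (d/s per hop): 60.9137, 36.6337 ms; sum = 97.5474 ms.
End-to-end = 97.6 ms.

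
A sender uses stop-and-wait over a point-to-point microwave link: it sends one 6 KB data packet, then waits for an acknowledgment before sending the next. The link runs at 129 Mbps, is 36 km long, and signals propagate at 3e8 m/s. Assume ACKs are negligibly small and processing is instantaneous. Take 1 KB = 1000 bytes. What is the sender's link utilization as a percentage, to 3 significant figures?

t_tx = L/R = 48000/129000000 = 0.000372093 s.
t_prop = 36000/300000000 = 0.00012 s; RTT = 0.00024 s.
Cycle = t_tx + RTT = 0.000612093 s.
Utilization = t_tx / cycle = 0.000372093/0.000612093 = 60.8 %.

60.8 %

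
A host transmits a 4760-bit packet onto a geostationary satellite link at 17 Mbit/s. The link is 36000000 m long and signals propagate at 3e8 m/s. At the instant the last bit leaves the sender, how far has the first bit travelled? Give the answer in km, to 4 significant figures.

t_tx = L/R = 4760/17000000 = 0.00028 s.
Distance = s × t_tx = 300000000 × 0.00028 = 84.00 km.

84.00 km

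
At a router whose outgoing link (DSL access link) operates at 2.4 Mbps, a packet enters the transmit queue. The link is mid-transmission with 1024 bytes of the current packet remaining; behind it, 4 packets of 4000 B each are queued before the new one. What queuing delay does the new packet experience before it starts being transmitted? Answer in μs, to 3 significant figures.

56700 μs

Each queued packet: L/R = 32000/2400000 = 13333.3 μs.
4 queued → 53333.3 μs.
Plus remaining 8192 bits of current packet: 3413.33 μs.
Queuing delay = 56700 μs.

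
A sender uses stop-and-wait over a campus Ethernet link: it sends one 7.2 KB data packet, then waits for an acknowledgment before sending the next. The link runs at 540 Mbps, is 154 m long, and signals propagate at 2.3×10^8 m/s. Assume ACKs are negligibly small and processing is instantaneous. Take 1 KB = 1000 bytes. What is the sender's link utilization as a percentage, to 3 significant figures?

t_tx = L/R = 57600/540000000 = 0.000106667 s.
t_prop = 154/2.3e+08 = 6.69565e-07 s; RTT = 1.33913e-06 s.
Cycle = t_tx + RTT = 0.000108006 s.
Utilization = t_tx / cycle = 0.000106667/0.000108006 = 98.8 %.

98.8 %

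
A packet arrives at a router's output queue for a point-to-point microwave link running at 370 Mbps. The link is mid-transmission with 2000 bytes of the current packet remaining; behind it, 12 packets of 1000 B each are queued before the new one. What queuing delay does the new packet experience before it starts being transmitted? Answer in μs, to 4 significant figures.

Each queued packet: L/R = 8000/370000000 = 21.6216 μs.
12 queued → 259.459 μs.
Plus remaining 16000 bits of current packet: 43.2432 μs.
Queuing delay = 302.7 μs.

302.7 μs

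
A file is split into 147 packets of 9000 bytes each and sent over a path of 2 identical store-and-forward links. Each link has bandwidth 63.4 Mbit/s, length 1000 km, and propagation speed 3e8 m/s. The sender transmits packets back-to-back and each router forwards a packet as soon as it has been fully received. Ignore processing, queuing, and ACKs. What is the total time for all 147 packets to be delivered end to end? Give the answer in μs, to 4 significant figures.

Per-hop transmission t_tx = L/R = 72000/63400000 = 1135.65 μs.
Per-hop propagation t_prop = 1000000/300000000 = 3333.33 μs.
Pipeline fill: first packet needs 2·t_tx to clear all hops; remaining 146 packets each add one t_tx.
Total = (2+147-1)·t_tx + 2·t_prop = 148·1135.65 + 2·3333.33 = 174700 μs.

174700 μs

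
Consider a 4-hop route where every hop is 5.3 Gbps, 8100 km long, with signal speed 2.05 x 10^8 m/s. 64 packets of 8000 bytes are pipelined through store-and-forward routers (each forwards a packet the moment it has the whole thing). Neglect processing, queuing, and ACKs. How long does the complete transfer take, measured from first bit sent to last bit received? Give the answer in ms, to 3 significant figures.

159 ms

Per-hop transmission t_tx = L/R = 64000/5300000000 = 0.0120755 ms.
Per-hop propagation t_prop = 8100000/2.05e+08 = 39.5122 ms.
Pipeline fill: first packet needs 4·t_tx to clear all hops; remaining 63 packets each add one t_tx.
Total = (4+64-1)·t_tx + 4·t_prop = 67·0.0120755 + 4·39.5122 = 159 ms.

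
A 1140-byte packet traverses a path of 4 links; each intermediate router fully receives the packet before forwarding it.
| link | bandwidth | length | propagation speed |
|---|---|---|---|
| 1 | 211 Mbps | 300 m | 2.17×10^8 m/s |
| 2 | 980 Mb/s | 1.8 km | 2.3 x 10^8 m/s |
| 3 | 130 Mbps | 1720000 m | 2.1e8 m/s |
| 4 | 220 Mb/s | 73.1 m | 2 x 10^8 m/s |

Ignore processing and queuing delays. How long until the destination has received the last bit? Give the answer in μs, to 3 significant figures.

L = 1140 × 8 = 9120 bits.
Transmission delays (L/R per hop): 43.2227, 9.30612, 70.1538, 41.4545 μs; sum = 164.137 μs.
Propagation delays (d/s per hop): 1.38249, 7.82609, 8190.48, 0.3655 μs; sum = 8200.05 μs.
End-to-end = 8360 μs.

8360 μs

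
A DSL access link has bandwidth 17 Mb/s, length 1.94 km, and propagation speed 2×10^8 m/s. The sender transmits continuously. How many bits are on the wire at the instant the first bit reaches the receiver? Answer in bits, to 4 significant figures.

164.9 bits

Propagation delay = 1940 / 200000000 = 9.7e-06 s.
BDP = R × t_prop = 17000000 × 9.7e-06 = 164.9 bits.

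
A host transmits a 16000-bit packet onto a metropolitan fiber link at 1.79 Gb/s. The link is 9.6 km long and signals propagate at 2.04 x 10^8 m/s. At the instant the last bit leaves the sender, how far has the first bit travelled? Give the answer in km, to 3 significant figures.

t_tx = L/R = 16000/1790000000 = 8.93855e-06 s.
Distance = s × t_tx = 204000000 × 8.93855e-06 = 1.82 km.

1.82 km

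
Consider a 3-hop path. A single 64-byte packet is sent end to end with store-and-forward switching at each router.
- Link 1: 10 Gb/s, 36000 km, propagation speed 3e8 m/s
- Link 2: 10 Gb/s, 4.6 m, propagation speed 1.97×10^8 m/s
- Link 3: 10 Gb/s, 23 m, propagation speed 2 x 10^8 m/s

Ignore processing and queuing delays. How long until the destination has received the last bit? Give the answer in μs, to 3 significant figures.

L = 64 × 8 = 512 bits.
Transmission delay per hop = L/R = 512/10000000000 = 0.0512 μs; 3 hops → 0.1536 μs.
Propagation delays (d/s per hop): 120000, 0.0233503, 0.115 μs; sum = 120000 μs.
End-to-end = 120000 μs.

120000 μs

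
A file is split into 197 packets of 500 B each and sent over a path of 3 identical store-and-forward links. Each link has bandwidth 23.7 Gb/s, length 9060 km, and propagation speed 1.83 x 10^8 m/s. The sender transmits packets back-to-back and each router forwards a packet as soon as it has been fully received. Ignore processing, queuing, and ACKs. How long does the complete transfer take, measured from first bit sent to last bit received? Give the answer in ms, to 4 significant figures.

148.6 ms

Per-hop transmission t_tx = L/R = 4000/23700000000 = 0.000168776 ms.
Per-hop propagation t_prop = 9060000/183000000 = 49.5082 ms.
Pipeline fill: first packet needs 3·t_tx to clear all hops; remaining 196 packets each add one t_tx.
Total = (3+197-1)·t_tx + 3·t_prop = 199·0.000168776 + 3·49.5082 = 148.6 ms.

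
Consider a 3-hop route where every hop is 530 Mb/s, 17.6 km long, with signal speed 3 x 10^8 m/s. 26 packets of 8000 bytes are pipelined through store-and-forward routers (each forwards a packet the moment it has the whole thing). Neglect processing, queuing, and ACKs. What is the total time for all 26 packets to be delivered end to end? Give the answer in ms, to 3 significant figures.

Per-hop transmission t_tx = L/R = 64000/530000000 = 0.120755 ms.
Per-hop propagation t_prop = 17600/300000000 = 0.0586667 ms.
Pipeline fill: first packet needs 3·t_tx to clear all hops; remaining 25 packets each add one t_tx.
Total = (3+26-1)·t_tx + 3·t_prop = 28·0.120755 + 3·0.0586667 = 3.56 ms.

3.56 ms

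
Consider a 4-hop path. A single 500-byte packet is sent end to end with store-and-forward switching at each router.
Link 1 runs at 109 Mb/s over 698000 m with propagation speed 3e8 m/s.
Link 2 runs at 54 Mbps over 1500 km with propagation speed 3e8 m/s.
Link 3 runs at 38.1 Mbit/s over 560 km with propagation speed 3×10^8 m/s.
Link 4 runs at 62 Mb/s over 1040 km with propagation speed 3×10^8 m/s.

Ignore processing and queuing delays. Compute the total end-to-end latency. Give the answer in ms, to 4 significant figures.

12.94 ms

L = 500 × 8 = 4000 bits.
Transmission delays (L/R per hop): 0.0366972, 0.0740741, 0.104987, 0.0645161 ms; sum = 0.280274 ms.
Propagation delays (d/s per hop): 2.32667, 5, 1.86667, 3.46667 ms; sum = 12.66 ms.
End-to-end = 12.94 ms.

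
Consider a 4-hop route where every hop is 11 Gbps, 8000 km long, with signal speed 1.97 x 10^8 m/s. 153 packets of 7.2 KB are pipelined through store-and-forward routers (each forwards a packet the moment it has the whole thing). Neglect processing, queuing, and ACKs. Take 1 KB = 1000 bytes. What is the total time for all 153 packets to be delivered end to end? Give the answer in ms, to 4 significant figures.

163.3 ms

Per-hop transmission t_tx = L/R = 57600/11000000000 = 0.00523636 ms.
Per-hop propagation t_prop = 8000000/197000000 = 40.6091 ms.
Pipeline fill: first packet needs 4·t_tx to clear all hops; remaining 152 packets each add one t_tx.
Total = (4+153-1)·t_tx + 4·t_prop = 156·0.00523636 + 4·40.6091 = 163.3 ms.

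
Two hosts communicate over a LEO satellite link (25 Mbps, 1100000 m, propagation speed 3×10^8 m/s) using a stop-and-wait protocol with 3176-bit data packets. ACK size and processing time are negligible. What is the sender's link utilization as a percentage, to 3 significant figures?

1.70 %

t_tx = L/R = 3176/25000000 = 0.00012704 s.
t_prop = 1100000/300000000 = 0.00366667 s; RTT = 0.00733333 s.
Cycle = t_tx + RTT = 0.00746037 s.
Utilization = t_tx / cycle = 0.00012704/0.00746037 = 1.70 %.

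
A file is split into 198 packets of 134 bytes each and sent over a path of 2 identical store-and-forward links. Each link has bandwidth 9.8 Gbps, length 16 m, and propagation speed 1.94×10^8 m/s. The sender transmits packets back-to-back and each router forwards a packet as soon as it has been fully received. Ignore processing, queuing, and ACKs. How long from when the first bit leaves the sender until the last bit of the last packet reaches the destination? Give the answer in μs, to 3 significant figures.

Per-hop transmission t_tx = L/R = 1072/9800000000 = 0.109388 μs.
Per-hop propagation t_prop = 16/194000000 = 0.0824742 μs.
Pipeline fill: first packet needs 2·t_tx to clear all hops; remaining 197 packets each add one t_tx.
Total = (2+198-1)·t_tx + 2·t_prop = 199·0.109388 + 2·0.0824742 = 21.9 μs.

21.9 μs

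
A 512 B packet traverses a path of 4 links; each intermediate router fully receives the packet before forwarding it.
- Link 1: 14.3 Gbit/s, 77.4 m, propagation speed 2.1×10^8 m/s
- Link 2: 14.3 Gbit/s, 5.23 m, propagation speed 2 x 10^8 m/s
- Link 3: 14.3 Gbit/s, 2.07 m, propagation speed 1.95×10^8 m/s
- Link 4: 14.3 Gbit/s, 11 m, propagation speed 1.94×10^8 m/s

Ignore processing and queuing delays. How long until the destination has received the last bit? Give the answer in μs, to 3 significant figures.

1.61 μs

L = 512 × 8 = 4096 bits.
Transmission delay per hop = L/R = 4096/14300000000 = 0.286434 μs; 4 hops → 1.14573 μs.
Propagation delays (d/s per hop): 0.368571, 0.02615, 0.0106154, 0.056701 μs; sum = 0.462038 μs.
End-to-end = 1.61 μs.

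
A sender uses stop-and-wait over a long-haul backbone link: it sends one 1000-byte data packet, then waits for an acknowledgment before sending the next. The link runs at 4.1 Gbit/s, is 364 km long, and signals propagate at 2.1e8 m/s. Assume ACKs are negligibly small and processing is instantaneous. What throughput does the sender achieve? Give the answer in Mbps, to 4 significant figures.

2.306 Mbps

t_tx = L/R = 8000/4.1e+09 = 1.95122e-06 s.
t_prop = 364000/210000000 = 0.00173333 s; RTT = 0.00346667 s.
Cycle = t_tx + RTT = 0.00346862 s.
Throughput = L / cycle = 8000 / 0.00346862 = 2.306 Mbps.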